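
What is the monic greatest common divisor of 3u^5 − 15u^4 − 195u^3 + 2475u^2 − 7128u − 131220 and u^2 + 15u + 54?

u^2 + 15u + 54

Apply the Euclidean algorithm:
  3u^5 − 15u^4 − 195u^3 + 2475u^2 − 7128u − 131220 = (3u^3 − 60u^2 + 543u − 2430)(u^2 + 15u + 54) + (0)
The last nonzero remainder u^2 + 15u + 54 is already monic.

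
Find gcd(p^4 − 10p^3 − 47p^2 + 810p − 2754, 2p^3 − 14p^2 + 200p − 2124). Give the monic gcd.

p − 9

By polynomial division,
  p^4 − 10p^3 − 47p^2 + 810p − 2754 = ((1/2)p − 3/2)(2p^3 − 14p^2 + 200p − 2124) + (−168p^2 + 2172p − 5940)
  2p^3 − 14p^2 + 200p − 2124 = (−(1/84)p − 83/1176)(−168p^2 + 2172p − 5940) + ((27693/98)p − 249237/98)
  −168p^2 + 2172p − 5940 = (−(5488/9231)p + 21560/9231)((27693/98)p − 249237/98) + (0)
Last nonzero remainder: (27693/98)p − 249237/98. Dividing through by 27693/98 gives the monic gcd p − 9.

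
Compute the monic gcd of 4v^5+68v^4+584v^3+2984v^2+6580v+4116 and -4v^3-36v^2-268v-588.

v^3+9v^2+67v+147

Euclidean algorithm in ℚ[v]:
  4v^5+68v^4+584v^3+2984v^2+6580v+4116 = (-v^2-8v-7)(-4v^3-36v^2-268v-588) + (0)
Last nonzero remainder: -4v^3-36v^2-268v-588. Dividing through by -4 gives the monic gcd v^3+9v^2+67v+147.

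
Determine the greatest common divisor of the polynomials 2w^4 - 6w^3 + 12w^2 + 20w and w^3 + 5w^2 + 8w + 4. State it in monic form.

w + 1

Euclidean algorithm in ℚ[w]:
  2w^4 - 6w^3 + 12w^2 + 20w = (2w - 16)(w^3 + 5w^2 + 8w + 4) + (76w^2 + 140w + 64)
  w^3 + 5w^2 + 8w + 4 = ((1/76)w + 15/361)(76w^2 + 140w + 64) + ((484/361)w + 484/361)
  76w^2 + 140w + 64 = ((6859/121)w + 5776/121)((484/361)w + 484/361) + (0)
Last nonzero remainder: (484/361)w + 484/361. Dividing through by 484/361 gives the monic gcd w + 1.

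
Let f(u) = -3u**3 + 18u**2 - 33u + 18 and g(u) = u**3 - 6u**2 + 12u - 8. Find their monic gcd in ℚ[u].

Euclidean algorithm in ℚ[u]:
  -3u**3 + 18u**2 - 33u + 18 = (-3)(u**3 - 6u**2 + 12u - 8) + (3u - 6)
  u**3 - 6u**2 + 12u - 8 = ((1/3)u**2 - (4/3)u + 4/3)(3u - 6) + (0)
Last nonzero remainder: 3u - 6. Dividing through by 3 gives the monic gcd u - 2.

u - 2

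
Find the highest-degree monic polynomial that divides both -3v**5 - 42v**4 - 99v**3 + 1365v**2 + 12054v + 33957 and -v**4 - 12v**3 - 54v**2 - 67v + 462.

Apply the Euclidean algorithm:
  -3v**5 - 42v**4 - 99v**3 + 1365v**2 + 12054v + 33957 = (3v + 6)(-v**4 - 12v**3 - 54v**2 - 67v + 462) + (135v**3 + 1890v**2 + 11070v + 31185)
  -v**4 - 12v**3 - 54v**2 - 67v + 462 = (-(1/135)v + 2/135)(135v**3 + 1890v**2 + 11070v + 31185) + (0)
Last nonzero remainder: 135v**3 + 1890v**2 + 11070v + 31185. Dividing through by 135 gives the monic gcd v**3 + 14v**2 + 82v + 231.

v**3 + 14v**2 + 82v + 231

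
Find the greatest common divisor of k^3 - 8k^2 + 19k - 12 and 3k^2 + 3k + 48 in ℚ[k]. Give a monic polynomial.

Repeated division with remainder:
  k^3 - 8k^2 + 19k - 12 = ((1/3)k - 3)(3k^2 + 3k + 48) + (12k + 132)
  3k^2 + 3k + 48 = ((1/4)k - 5/2)(12k + 132) + (378)
  12k + 132 = ((2/63)k + 22/63)(378) + (0)
The last nonzero remainder is the constant 378, so the polynomials are coprime and gcd = 1.

1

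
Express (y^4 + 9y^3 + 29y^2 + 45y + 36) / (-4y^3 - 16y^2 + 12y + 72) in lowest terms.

(-y^3 - 6y^2 - 11y - 12)/(4y^2 + 4y - 24)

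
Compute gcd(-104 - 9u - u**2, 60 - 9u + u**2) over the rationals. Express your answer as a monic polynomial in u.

1

By polynomial division,
  -u**2 - 9u - 104 = (-1)(u**2 - 9u + 60) + (-18u - 44)
  u**2 - 9u + 60 = (-(1/18)u + 103/162)(-18u - 44) + (7126/81)
  -18u - 44 = (-(729/3563)u - 1782/3563)(7126/81) + (0)
The last nonzero remainder is the constant 7126/81, so the polynomials are coprime and gcd = 1.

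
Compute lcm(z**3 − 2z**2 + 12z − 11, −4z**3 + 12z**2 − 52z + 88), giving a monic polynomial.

z**4 − 4z**3 + 16z**2 − 35z + 22

Euclidean algorithm in ℚ[z]:
  z**3 − 2z**2 + 12z − 11 = (−1/4)(−4z**3 + 12z**2 − 52z + 88) + (z**2 − z + 11)
  −4z**3 + 12z**2 − 52z + 88 = (−4z + 8)(z**2 − z + 11) + (0)
The last nonzero remainder z**2 − z + 11 is already monic.
Then lcm(f, g) = f·g / gcd(f, g); expanding and making the result monic gives the answer.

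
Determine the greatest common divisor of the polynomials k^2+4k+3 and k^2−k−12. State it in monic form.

k+3

Repeated division with remainder:
  k^2+4k+3 = (k^2−k−12) + (5k+15)
  k^2−k−12 = ((1/5)k−4/5)(5k+15) + (0)
Last nonzero remainder: 5k+15. Dividing through by 5 gives the monic gcd k+3.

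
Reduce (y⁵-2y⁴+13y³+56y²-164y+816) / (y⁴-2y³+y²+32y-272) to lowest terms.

(y²-4y+12)/(y-4)

By polynomial division,
  y⁵-2y⁴+13y³+56y²-164y+816 = (y)(y⁴-2y³+y²+32y-272) + (12y³+24y²+108y+816)
  y⁴-2y³+y²+32y-272 = ((1/12)y-1/3)(12y³+24y²+108y+816) + (0)
Last nonzero remainder: 12y³+24y²+108y+816. Dividing through by 12 gives the monic gcd y³+2y²+9y+68.
Cancel y³+2y²+9y+68 from numerator and denominator to get the reduced form.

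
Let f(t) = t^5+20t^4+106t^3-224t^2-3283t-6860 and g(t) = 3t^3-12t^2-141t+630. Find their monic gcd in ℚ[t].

Apply the Euclidean algorithm:
  t^5+20t^4+106t^3-224t^2-3283t-6860 = ((1/3)t^2+8t+83)(3t^3-12t^2-141t+630) + (1690t^2+3380t-59150)
  3t^3-12t^2-141t+630 = ((3/1690)t-9/845)(1690t^2+3380t-59150) + (0)
Last nonzero remainder: 1690t^2+3380t-59150. Dividing through by 1690 gives the monic gcd t^2+2t-35.

t^2+2t-35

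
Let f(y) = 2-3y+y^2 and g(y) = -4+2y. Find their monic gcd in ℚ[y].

By polynomial division,
  y^2-3y+2 = ((1/2)y-1/2)(2y-4) + (0)
Last nonzero remainder: 2y-4. Dividing through by 2 gives the monic gcd y-2.

-2+y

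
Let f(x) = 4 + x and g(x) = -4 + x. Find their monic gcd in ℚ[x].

Euclidean algorithm in ℚ[x]:
  x + 4 = (x - 4) + (8)
  x - 4 = ((1/8)x - 1/2)(8) + (0)
The last nonzero remainder is the constant 8, so the polynomials are coprime and gcd = 1.

1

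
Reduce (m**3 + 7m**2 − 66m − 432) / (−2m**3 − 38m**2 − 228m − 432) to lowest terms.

(−m + 8)/(2m + 8)

By polynomial division,
  m**3 + 7m**2 − 66m − 432 = (−1/2)(−2m**3 − 38m**2 − 228m − 432) + (−12m**2 − 180m − 648)
  −2m**3 − 38m**2 − 228m − 432 = ((1/6)m + 2/3)(−12m**2 − 180m − 648) + (0)
Last nonzero remainder: −12m**2 − 180m − 648. Dividing through by −12 gives the monic gcd m**2 + 15m + 54.
Cancel m**2 + 15m + 54 from numerator and denominator to get the reduced form.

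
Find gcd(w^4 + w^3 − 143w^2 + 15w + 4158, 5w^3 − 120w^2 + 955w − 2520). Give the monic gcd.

w^2 − 16w + 63

Apply the Euclidean algorithm:
  w^4 + w^3 − 143w^2 + 15w + 4158 = ((1/5)w + 5)(5w^3 − 120w^2 + 955w − 2520) + (266w^2 − 4256w + 16758)
  5w^3 − 120w^2 + 955w − 2520 = ((5/266)w − 20/133)(266w^2 − 4256w + 16758) + (0)
Last nonzero remainder: 266w^2 − 4256w + 16758. Dividing through by 266 gives the monic gcd w^2 − 16w + 63.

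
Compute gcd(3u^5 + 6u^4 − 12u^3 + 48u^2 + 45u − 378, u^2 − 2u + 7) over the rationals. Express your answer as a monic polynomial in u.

u^2 − 2u + 7

Apply the Euclidean algorithm:
  3u^5 + 6u^4 − 12u^3 + 48u^2 + 45u − 378 = (3u^3 + 12u^2 − 9u − 54)(u^2 − 2u + 7) + (0)
The last nonzero remainder u^2 − 2u + 7 is already monic.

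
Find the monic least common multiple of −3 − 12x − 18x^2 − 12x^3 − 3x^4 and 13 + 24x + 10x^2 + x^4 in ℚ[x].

Repeated division with remainder:
  −3x^4 − 12x^3 − 18x^2 − 12x − 3 = (−3)(x^4 + 10x^2 + 24x + 13) + (−12x^3 + 12x^2 + 60x + 36)
  x^4 + 10x^2 + 24x + 13 = (−(1/12)x − 1/12)(−12x^3 + 12x^2 + 60x + 36) + (16x^2 + 32x + 16)
  −12x^3 + 12x^2 + 60x + 36 = (−(3/4)x + 9/4)(16x^2 + 32x + 16) + (0)
Last nonzero remainder: 16x^2 + 32x + 16. Dividing through by 16 gives the monic gcd x^2 + 2x + 1.
Then lcm(f, g) = f·g / gcd(f, g); expanding and making the result monic gives the answer.

13 + 50x + 71x^2 + 44x^3 + 11x^4 + 2x^5 + x^6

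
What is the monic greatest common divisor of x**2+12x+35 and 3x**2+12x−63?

x+7

By polynomial division,
  x**2+12x+35 = (1/3)(3x**2+12x−63) + (8x+56)
  3x**2+12x−63 = ((3/8)x−9/8)(8x+56) + (0)
Last nonzero remainder: 8x+56. Dividing through by 8 gives the monic gcd x+7.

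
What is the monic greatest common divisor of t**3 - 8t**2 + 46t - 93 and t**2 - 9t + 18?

By polynomial division,
  t**3 - 8t**2 + 46t - 93 = (t + 1)(t**2 - 9t + 18) + (37t - 111)
  t**2 - 9t + 18 = ((1/37)t - 6/37)(37t - 111) + (0)
Last nonzero remainder: 37t - 111. Dividing through by 37 gives the monic gcd t - 3.

t - 3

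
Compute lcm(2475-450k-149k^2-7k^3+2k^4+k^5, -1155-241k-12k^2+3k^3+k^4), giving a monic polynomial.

Apply the Euclidean algorithm:
  k^5+2k^4-7k^3-149k^2-450k+2475 = (k-1)(k^4+3k^3-12k^2-241k-1155) + (8k^3+80k^2+464k+1320)
  k^4+3k^3-12k^2-241k-1155 = ((1/8)k-7/8)(8k^3+80k^2+464k+1320) + (0)
Last nonzero remainder: 8k^3+80k^2+464k+1320. Dividing through by 8 gives the monic gcd k^3+10k^2+58k+165.
Then lcm(f, g) = f·g / gcd(f, g); expanding and making the result monic gives the answer.

-17325+5625k+593k^2-100k^3-21k^4-5k^5+k^6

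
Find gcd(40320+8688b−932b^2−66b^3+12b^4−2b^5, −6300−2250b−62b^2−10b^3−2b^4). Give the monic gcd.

105−8b+b^2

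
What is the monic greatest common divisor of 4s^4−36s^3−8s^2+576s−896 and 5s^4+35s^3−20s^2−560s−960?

By polynomial division,
  4s^4−36s^3−8s^2+576s−896 = (4/5)(5s^4+35s^3−20s^2−560s−960) + (−64s^3+8s^2+1024s−128)
  5s^4+35s^3−20s^2−560s−960 = (−(5/64)s−285/512)(−64s^3+8s^2+1024s−128) + ((4125/64)s^2−4125/4)
  −64s^3+8s^2+1024s−128 = (−(4096/4125)s+512/4125)((4125/64)s^2−4125/4) + (0)
Last nonzero remainder: (4125/64)s^2−4125/4. Dividing through by 4125/64 gives the monic gcd s^2−16.

s^2−16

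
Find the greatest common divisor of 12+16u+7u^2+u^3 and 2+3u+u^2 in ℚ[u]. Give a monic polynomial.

Euclidean algorithm in ℚ[u]:
  u^3+7u^2+16u+12 = (u+4)(u^2+3u+2) + (2u+4)
  u^2+3u+2 = ((1/2)u+1/2)(2u+4) + (0)
Last nonzero remainder: 2u+4. Dividing through by 2 gives the monic gcd u+2.

2+u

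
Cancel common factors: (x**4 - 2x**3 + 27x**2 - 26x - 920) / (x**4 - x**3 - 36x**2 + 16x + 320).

(x**2 - x + 46)/(x**2 - 16)

Apply the Euclidean algorithm:
  x**4 - 2x**3 + 27x**2 - 26x - 920 = (x**4 - x**3 - 36x**2 + 16x + 320) + (-x**3 + 63x**2 - 42x - 1240)
  x**4 - x**3 - 36x**2 + 16x + 320 = (-x - 62)(-x**3 + 63x**2 - 42x - 1240) + (3828x**2 - 3828x - 76560)
  -x**3 + 63x**2 - 42x - 1240 = (-(1/3828)x + 31/1914)(3828x**2 - 3828x - 76560) + (0)
Last nonzero remainder: 3828x**2 - 3828x - 76560. Dividing through by 3828 gives the monic gcd x**2 - x - 20.
Cancel x**2 - x - 20 from numerator and denominator to get the reduced form.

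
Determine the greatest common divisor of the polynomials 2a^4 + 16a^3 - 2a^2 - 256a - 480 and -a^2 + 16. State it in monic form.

Apply the Euclidean algorithm:
  2a^4 + 16a^3 - 2a^2 - 256a - 480 = (-2a^2 - 16a - 30)(-a^2 + 16) + (0)
Last nonzero remainder: -a^2 + 16. Dividing through by -1 gives the monic gcd a^2 - 16.

a^2 - 16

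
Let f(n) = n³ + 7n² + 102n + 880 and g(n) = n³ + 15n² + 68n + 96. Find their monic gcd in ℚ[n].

Euclidean algorithm in ℚ[n]:
  n³ + 7n² + 102n + 880 = (n³ + 15n² + 68n + 96) + (−8n² + 34n + 784)
  n³ + 15n² + 68n + 96 = (−(1/8)n − 77/32)(−8n² + 34n + 784) + ((3965/16)n + 3965/2)
  −8n² + 34n + 784 = (−(128/3965)n + 1568/3965)((3965/16)n + 3965/2) + (0)
Last nonzero remainder: (3965/16)n + 3965/2. Dividing through by 3965/16 gives the monic gcd n + 8.

n + 8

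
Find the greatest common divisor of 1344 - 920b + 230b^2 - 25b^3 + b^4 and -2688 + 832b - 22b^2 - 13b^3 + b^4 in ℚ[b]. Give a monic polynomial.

-336 + 146b - 21b^2 + b^3

Repeated division with remainder:
  b^4 - 25b^3 + 230b^2 - 920b + 1344 = (b^4 - 13b^3 - 22b^2 + 832b - 2688) + (-12b^3 + 252b^2 - 1752b + 4032)
  b^4 - 13b^3 - 22b^2 + 832b - 2688 = (-(1/12)b - 2/3)(-12b^3 + 252b^2 - 1752b + 4032) + (0)
Last nonzero remainder: -12b^3 + 252b^2 - 1752b + 4032. Dividing through by -12 gives the monic gcd b^3 - 21b^2 + 146b - 336.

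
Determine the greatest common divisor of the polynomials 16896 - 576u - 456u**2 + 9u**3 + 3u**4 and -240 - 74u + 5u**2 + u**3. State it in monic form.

-8 + u

Euclidean algorithm in ℚ[u]:
  3u**4 + 9u**3 - 456u**2 - 576u + 16896 = (3u - 6)(u**3 + 5u**2 - 74u - 240) + (-204u**2 - 300u + 15456)
  u**3 + 5u**2 - 74u - 240 = (-(1/204)u - 5/289)(-204u**2 - 300u + 15456) + (-(990/289)u + 7920/289)
  -204u**2 - 300u + 15456 = ((9826/165)u + 93058/165)(-(990/289)u + 7920/289) + (0)
Last nonzero remainder: -(990/289)u + 7920/289. Dividing through by -990/289 gives the monic gcd u - 8.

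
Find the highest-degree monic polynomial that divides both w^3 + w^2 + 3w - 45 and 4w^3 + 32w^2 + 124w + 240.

Euclidean algorithm in ℚ[w]:
  w^3 + w^2 + 3w - 45 = (1/4)(4w^3 + 32w^2 + 124w + 240) + (-7w^2 - 28w - 105)
  4w^3 + 32w^2 + 124w + 240 = (-(4/7)w - 16/7)(-7w^2 - 28w - 105) + (0)
Last nonzero remainder: -7w^2 - 28w - 105. Dividing through by -7 gives the monic gcd w^2 + 4w + 15.

w^2 + 4w + 15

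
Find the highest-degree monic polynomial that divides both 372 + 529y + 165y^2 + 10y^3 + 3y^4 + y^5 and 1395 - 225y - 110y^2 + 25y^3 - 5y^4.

93 + 16y - 2y^2 + y^3

Apply the Euclidean algorithm:
  y^5 + 3y^4 + 10y^3 + 165y^2 + 529y + 372 = (-(1/5)y - 8/5)(-5y^4 + 25y^3 - 110y^2 - 225y + 1395) + (28y^3 - 56y^2 + 448y + 2604)
  -5y^4 + 25y^3 - 110y^2 - 225y + 1395 = (-(5/28)y + 15/28)(28y^3 - 56y^2 + 448y + 2604) + (0)
Last nonzero remainder: 28y^3 - 56y^2 + 448y + 2604. Dividing through by 28 gives the monic gcd y^3 - 2y^2 + 16y + 93.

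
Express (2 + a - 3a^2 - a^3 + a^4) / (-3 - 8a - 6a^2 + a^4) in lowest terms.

Euclidean algorithm in ℚ[a]:
  a^4 - a^3 - 3a^2 + a + 2 = (a^4 - 6a^2 - 8a - 3) + (-a^3 + 3a^2 + 9a + 5)
  a^4 - 6a^2 - 8a - 3 = (-a - 3)(-a^3 + 3a^2 + 9a + 5) + (12a^2 + 24a + 12)
  -a^3 + 3a^2 + 9a + 5 = (-(1/12)a + 5/12)(12a^2 + 24a + 12) + (0)
Last nonzero remainder: 12a^2 + 24a + 12. Dividing through by 12 gives the monic gcd a^2 + 2a + 1.
Cancel a^2 + 2a + 1 from numerator and denominator to get the reduced form.

(2 - 3a + a^2)/(-3 - 2a + a^2)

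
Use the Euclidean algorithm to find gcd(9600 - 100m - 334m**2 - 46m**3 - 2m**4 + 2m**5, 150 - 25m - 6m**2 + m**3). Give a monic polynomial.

150 - 25m - 6m**2 + m**3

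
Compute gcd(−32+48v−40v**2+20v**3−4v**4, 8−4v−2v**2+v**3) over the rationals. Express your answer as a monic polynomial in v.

4−4v+v**2

By polynomial division,
  −4v**4+20v**3−40v**2+48v−32 = (−4v+12)(v**3−2v**2−4v+8) + (−32v**2+128v−128)
  v**3−2v**2−4v+8 = (−(1/32)v−1/16)(−32v**2+128v−128) + (0)
Last nonzero remainder: −32v**2+128v−128. Dividing through by −32 gives the monic gcd v**2−4v+4.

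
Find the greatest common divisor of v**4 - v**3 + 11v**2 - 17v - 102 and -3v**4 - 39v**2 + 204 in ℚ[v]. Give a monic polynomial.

Apply the Euclidean algorithm:
  v**4 - v**3 + 11v**2 - 17v - 102 = (-1/3)(-3v**4 - 39v**2 + 204) + (-v**3 - 2v**2 - 17v - 34)
  -3v**4 - 39v**2 + 204 = (3v - 6)(-v**3 - 2v**2 - 17v - 34) + (0)
Last nonzero remainder: -v**3 - 2v**2 - 17v - 34. Dividing through by -1 gives the monic gcd v**3 + 2v**2 + 17v + 34.

v**3 + 2v**2 + 17v + 34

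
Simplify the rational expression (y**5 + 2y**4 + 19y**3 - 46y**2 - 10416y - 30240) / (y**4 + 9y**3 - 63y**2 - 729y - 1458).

(y**3 - 10y**2 + 112y - 1120)/(y**2 - 3y - 54)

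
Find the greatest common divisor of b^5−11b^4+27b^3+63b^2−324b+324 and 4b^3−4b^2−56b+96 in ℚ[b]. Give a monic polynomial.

b^2−5b+6

Repeated division with remainder:
  b^5−11b^4+27b^3+63b^2−324b+324 = ((1/4)b^2−(5/2)b+31/4)(4b^3−4b^2−56b+96) + (−70b^2+350b−420)
  4b^3−4b^2−56b+96 = (−(2/35)b−8/35)(−70b^2+350b−420) + (0)
Last nonzero remainder: −70b^2+350b−420. Dividing through by −70 gives the monic gcd b^2−5b+6.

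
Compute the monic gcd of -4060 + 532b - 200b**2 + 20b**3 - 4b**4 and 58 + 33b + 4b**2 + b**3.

Euclidean algorithm in ℚ[b]:
  -4b**4 + 20b**3 - 200b**2 + 532b - 4060 = (-4b + 36)(b**3 + 4b**2 + 33b + 58) + (-212b**2 - 424b - 6148)
  b**3 + 4b**2 + 33b + 58 = (-(1/212)b - 1/106)(-212b**2 - 424b - 6148) + (0)
Last nonzero remainder: -212b**2 - 424b - 6148. Dividing through by -212 gives the monic gcd b**2 + 2b + 29.

29 + 2b + b**2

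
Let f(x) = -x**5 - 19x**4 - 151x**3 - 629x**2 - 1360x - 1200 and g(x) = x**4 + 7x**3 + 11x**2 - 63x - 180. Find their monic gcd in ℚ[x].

x**3 + 10x**2 + 41x + 60

Euclidean algorithm in ℚ[x]:
  -x**5 - 19x**4 - 151x**3 - 629x**2 - 1360x - 1200 = (-x - 12)(x**4 + 7x**3 + 11x**2 - 63x - 180) + (-56x**3 - 560x**2 - 2296x - 3360)
  x**4 + 7x**3 + 11x**2 - 63x - 180 = (-(1/56)x + 3/56)(-56x**3 - 560x**2 - 2296x - 3360) + (0)
Last nonzero remainder: -56x**3 - 560x**2 - 2296x - 3360. Dividing through by -56 gives the monic gcd x**3 + 10x**2 + 41x + 60.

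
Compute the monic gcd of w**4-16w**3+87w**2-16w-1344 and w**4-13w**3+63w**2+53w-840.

Repeated division with remainder:
  w**4-16w**3+87w**2-16w-1344 = (w**4-13w**3+63w**2+53w-840) + (-3w**3+24w**2-69w-504)
  w**4-13w**3+63w**2+53w-840 = (-(1/3)w+5/3)(-3w**3+24w**2-69w-504) + (0)
Last nonzero remainder: -3w**3+24w**2-69w-504. Dividing through by -3 gives the monic gcd w**3-8w**2+23w+168.

w**3-8w**2+23w+168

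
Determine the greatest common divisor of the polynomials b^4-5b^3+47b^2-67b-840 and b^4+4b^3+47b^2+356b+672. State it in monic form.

b^3+47b+168

Euclidean algorithm in ℚ[b]:
  b^4-5b^3+47b^2-67b-840 = (b^4+4b^3+47b^2+356b+672) + (-9b^3-423b-1512)
  b^4+4b^3+47b^2+356b+672 = (-(1/9)b-4/9)(-9b^3-423b-1512) + (0)
Last nonzero remainder: -9b^3-423b-1512. Dividing through by -9 gives the monic gcd b^3+47b+168.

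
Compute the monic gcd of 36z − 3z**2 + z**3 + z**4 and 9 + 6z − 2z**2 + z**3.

9 − 3z + z**2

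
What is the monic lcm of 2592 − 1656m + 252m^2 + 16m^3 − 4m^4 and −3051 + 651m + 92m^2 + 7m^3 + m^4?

Apply the Euclidean algorithm:
  −4m^4 + 16m^3 + 252m^2 − 1656m + 2592 = (−4)(m^4 + 7m^3 + 92m^2 + 651m − 3051) + (44m^3 + 620m^2 + 948m − 9612)
  m^4 + 7m^3 + 92m^2 + 651m − 3051 = ((1/44)m − 39/242)(44m^3 + 620m^2 + 948m − 9612) + ((20615/121)m^2 + (123690/121)m − 556605/121)
  44m^3 + 620m^2 + 948m − 9612 = ((5324/20615)m + 43076/20615)((20615/121)m^2 + (123690/121)m − 556605/121) + (0)
Last nonzero remainder: (20615/121)m^2 + (123690/121)m − 556605/121. Dividing through by 20615/121 gives the monic gcd m^2 + 6m − 27.
Then lcm(f, g) = f·g / gcd(f, g); expanding and making the result monic gives the answer.

−73224 + 46134m − 7353m^2 − 101m^3 + 46m^4 − 3m^5 + m^6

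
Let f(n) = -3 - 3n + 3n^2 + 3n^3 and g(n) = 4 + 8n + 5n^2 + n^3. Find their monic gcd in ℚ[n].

1 + n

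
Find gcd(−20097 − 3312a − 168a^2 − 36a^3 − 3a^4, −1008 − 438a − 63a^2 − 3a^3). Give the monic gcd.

7 + a

Euclidean algorithm in ℚ[a]:
  −3a^4 − 36a^3 − 168a^2 − 3312a − 20097 = (a − 9)(−3a^3 − 63a^2 − 438a − 1008) + (−297a^2 − 6246a − 29169)
  −3a^3 − 63a^2 − 438a − 1008 = ((1/99)a − 1/3267)(−297a^2 − 6246a − 29169) + (−(52735/363)a − 369145/363)
  −297a^2 − 6246a − 29169 = ((107811/52735)a + 1512621/52735)(−(52735/363)a − 369145/363) + (0)
Last nonzero remainder: −(52735/363)a − 369145/363. Dividing through by −52735/363 gives the monic gcd a + 7.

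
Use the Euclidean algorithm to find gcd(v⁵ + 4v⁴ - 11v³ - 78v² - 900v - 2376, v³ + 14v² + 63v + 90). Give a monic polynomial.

v² + 9v + 18

Apply the Euclidean algorithm:
  v⁵ + 4v⁴ - 11v³ - 78v² - 900v - 2376 = (v² - 10v + 66)(v³ + 14v² + 63v + 90) + (-462v² - 4158v - 8316)
  v³ + 14v² + 63v + 90 = (-(1/462)v - 5/462)(-462v² - 4158v - 8316) + (0)
Last nonzero remainder: -462v² - 4158v - 8316. Dividing through by -462 gives the monic gcd v² + 9v + 18.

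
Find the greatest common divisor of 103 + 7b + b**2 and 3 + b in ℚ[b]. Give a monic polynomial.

1

By polynomial division,
  b**2 + 7b + 103 = (b + 4)(b + 3) + (91)
  b + 3 = ((1/91)b + 3/91)(91) + (0)
The last nonzero remainder is the constant 91, so the polynomials are coprime and gcd = 1.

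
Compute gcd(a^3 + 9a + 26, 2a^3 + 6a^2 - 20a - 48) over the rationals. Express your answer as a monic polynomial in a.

a + 2

Euclidean algorithm in ℚ[a]:
  a^3 + 9a + 26 = (1/2)(2a^3 + 6a^2 - 20a - 48) + (-3a^2 + 19a + 50)
  2a^3 + 6a^2 - 20a - 48 = (-(2/3)a - 56/9)(-3a^2 + 19a + 50) + ((1184/9)a + 2368/9)
  -3a^2 + 19a + 50 = (-(27/1184)a + 225/1184)((1184/9)a + 2368/9) + (0)
Last nonzero remainder: (1184/9)a + 2368/9. Dividing through by 1184/9 gives the monic gcd a + 2.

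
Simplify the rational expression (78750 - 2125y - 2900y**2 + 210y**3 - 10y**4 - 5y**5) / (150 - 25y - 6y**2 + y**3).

(-3150 + 85y - 10y**2 - 5y**3)/(-6 + y)

Repeated division with remainder:
  -5y**5 - 10y**4 + 210y**3 - 2900y**2 - 2125y + 78750 = (-5y**2 - 40y - 155)(y**3 - 6y**2 - 25y + 150) + (-4080y**2 + 102000)
  y**3 - 6y**2 - 25y + 150 = (-(1/4080)y + 1/680)(-4080y**2 + 102000) + (0)
Last nonzero remainder: -4080y**2 + 102000. Dividing through by -4080 gives the monic gcd y**2 - 25.
Cancel y**2 - 25 from numerator and denominator to get the reduced form.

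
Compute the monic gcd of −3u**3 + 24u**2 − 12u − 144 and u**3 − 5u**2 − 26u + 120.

Euclidean algorithm in ℚ[u]:
  −3u**3 + 24u**2 − 12u − 144 = (−3)(u**3 − 5u**2 − 26u + 120) + (9u**2 − 90u + 216)
  u**3 − 5u**2 − 26u + 120 = ((1/9)u + 5/9)(9u**2 − 90u + 216) + (0)
Last nonzero remainder: 9u**2 − 90u + 216. Dividing through by 9 gives the monic gcd u**2 − 10u + 24.

u**2 − 10u + 24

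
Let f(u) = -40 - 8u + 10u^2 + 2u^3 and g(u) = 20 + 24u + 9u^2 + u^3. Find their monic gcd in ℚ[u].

Apply the Euclidean algorithm:
  2u^3 + 10u^2 - 8u - 40 = (2)(u^3 + 9u^2 + 24u + 20) + (-8u^2 - 56u - 80)
  u^3 + 9u^2 + 24u + 20 = (-(1/8)u - 1/4)(-8u^2 - 56u - 80) + (0)
Last nonzero remainder: -8u^2 - 56u - 80. Dividing through by -8 gives the monic gcd u^2 + 7u + 10.

10 + 7u + u^2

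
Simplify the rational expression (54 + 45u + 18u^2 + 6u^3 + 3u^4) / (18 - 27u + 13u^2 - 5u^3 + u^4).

(9 + 9u + 3u^2)/(3 - 4u + u^2)

Euclidean algorithm in ℚ[u]:
  3u^4 + 6u^3 + 18u^2 + 45u + 54 = (3)(u^4 - 5u^3 + 13u^2 - 27u + 18) + (21u^3 - 21u^2 + 126u)
  u^4 - 5u^3 + 13u^2 - 27u + 18 = ((1/21)u - 4/21)(21u^3 - 21u^2 + 126u) + (3u^2 - 3u + 18)
  21u^3 - 21u^2 + 126u = (7u)(3u^2 - 3u + 18) + (0)
Last nonzero remainder: 3u^2 - 3u + 18. Dividing through by 3 gives the monic gcd u^2 - u + 6.
Cancel u^2 - u + 6 from numerator and denominator to get the reduced form.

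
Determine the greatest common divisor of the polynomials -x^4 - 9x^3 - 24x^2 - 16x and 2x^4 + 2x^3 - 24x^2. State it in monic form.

x^2 + 4x

Repeated division with remainder:
  -x^4 - 9x^3 - 24x^2 - 16x = (-1/2)(2x^4 + 2x^3 - 24x^2) + (-8x^3 - 36x^2 - 16x)
  2x^4 + 2x^3 - 24x^2 = (-(1/4)x + 7/8)(-8x^3 - 36x^2 - 16x) + ((7/2)x^2 + 14x)
  -8x^3 - 36x^2 - 16x = (-(16/7)x - 8/7)((7/2)x^2 + 14x) + (0)
Last nonzero remainder: (7/2)x^2 + 14x. Dividing through by 7/2 gives the monic gcd x^2 + 4x.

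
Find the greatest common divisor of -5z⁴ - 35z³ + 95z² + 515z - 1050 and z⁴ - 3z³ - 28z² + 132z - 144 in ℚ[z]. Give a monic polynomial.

Euclidean algorithm in ℚ[z]:
  -5z⁴ - 35z³ + 95z² + 515z - 1050 = (-5)(z⁴ - 3z³ - 28z² + 132z - 144) + (-50z³ - 45z² + 1175z - 1770)
  z⁴ - 3z³ - 28z² + 132z - 144 = (-(1/50)z + 39/500)(-50z³ - 45z² + 1175z - 1770) + (-(99/100)z² + (99/20)z - 297/50)
  -50z³ - 45z² + 1175z - 1770 = ((5000/99)z + 29500/99)(-(99/100)z² + (99/20)z - 297/50) + (0)
Last nonzero remainder: -(99/100)z² + (99/20)z - 297/50. Dividing through by -99/100 gives the monic gcd z² - 5z + 6.

z² - 5z + 6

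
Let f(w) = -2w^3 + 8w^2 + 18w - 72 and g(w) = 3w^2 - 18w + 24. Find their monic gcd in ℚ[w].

Repeated division with remainder:
  -2w^3 + 8w^2 + 18w - 72 = (-(2/3)w - 4/3)(3w^2 - 18w + 24) + (10w - 40)
  3w^2 - 18w + 24 = ((3/10)w - 3/5)(10w - 40) + (0)
Last nonzero remainder: 10w - 40. Dividing through by 10 gives the monic gcd w - 4.

w - 4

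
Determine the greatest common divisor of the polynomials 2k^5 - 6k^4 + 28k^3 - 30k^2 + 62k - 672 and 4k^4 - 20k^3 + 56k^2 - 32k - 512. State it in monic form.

k^2 - 3k + 16

Repeated division with remainder:
  2k^5 - 6k^4 + 28k^3 - 30k^2 + 62k - 672 = ((1/2)k + 1)(4k^4 - 20k^3 + 56k^2 - 32k - 512) + (20k^3 - 70k^2 + 350k - 160)
  4k^4 - 20k^3 + 56k^2 - 32k - 512 = ((1/5)k - 3/10)(20k^3 - 70k^2 + 350k - 160) + (-35k^2 + 105k - 560)
  20k^3 - 70k^2 + 350k - 160 = (-(4/7)k + 2/7)(-35k^2 + 105k - 560) + (0)
Last nonzero remainder: -35k^2 + 105k - 560. Dividing through by -35 gives the monic gcd k^2 - 3k + 16.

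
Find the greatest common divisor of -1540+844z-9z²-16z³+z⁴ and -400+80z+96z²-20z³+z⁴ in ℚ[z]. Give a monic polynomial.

Repeated division with remainder:
  z⁴-16z³-9z²+844z-1540 = (z⁴-20z³+96z²+80z-400) + (4z³-105z²+764z-1140)
  z⁴-20z³+96z²+80z-400 = ((1/4)z+25/16)(4z³-105z²+764z-1140) + ((1105/16)z²-(3315/4)z+5525/4)
  4z³-105z²+764z-1140 = ((64/1105)z-912/1105)((1105/16)z²-(3315/4)z+5525/4) + (0)
Last nonzero remainder: (1105/16)z²-(3315/4)z+5525/4. Dividing through by 1105/16 gives the monic gcd z²-12z+20.

20-12z+z²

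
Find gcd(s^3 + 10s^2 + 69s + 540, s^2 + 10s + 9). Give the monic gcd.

s + 9

Apply the Euclidean algorithm:
  s^3 + 10s^2 + 69s + 540 = (s)(s^2 + 10s + 9) + (60s + 540)
  s^2 + 10s + 9 = ((1/60)s + 1/60)(60s + 540) + (0)
Last nonzero remainder: 60s + 540. Dividing through by 60 gives the monic gcd s + 9.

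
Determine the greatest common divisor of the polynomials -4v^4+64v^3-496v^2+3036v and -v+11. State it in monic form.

v-11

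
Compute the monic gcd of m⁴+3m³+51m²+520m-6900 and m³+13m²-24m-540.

Apply the Euclidean algorithm:
  m⁴+3m³+51m²+520m-6900 = (m-10)(m³+13m²-24m-540) + (205m²+820m-12300)
  m³+13m²-24m-540 = ((1/205)m+9/205)(205m²+820m-12300) + (0)
Last nonzero remainder: 205m²+820m-12300. Dividing through by 205 gives the monic gcd m²+4m-60.

m²+4m-60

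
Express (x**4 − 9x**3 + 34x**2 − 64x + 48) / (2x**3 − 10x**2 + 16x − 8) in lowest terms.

(x**3 − 7x**2 + 20x − 24)/(2x**2 − 6x + 4)

Repeated division with remainder:
  x**4 − 9x**3 + 34x**2 − 64x + 48 = ((1/2)x − 2)(2x**3 − 10x**2 + 16x − 8) + (6x**2 − 28x + 32)
  2x**3 − 10x**2 + 16x − 8 = ((1/3)x − 1/9)(6x**2 − 28x + 32) + ((20/9)x − 40/9)
  6x**2 − 28x + 32 = ((27/10)x − 36/5)((20/9)x − 40/9) + (0)
Last nonzero remainder: (20/9)x − 40/9. Dividing through by 20/9 gives the monic gcd x − 2.
Cancel x − 2 from numerator and denominator to get the reduced form.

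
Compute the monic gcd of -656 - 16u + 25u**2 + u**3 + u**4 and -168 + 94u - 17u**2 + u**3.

-4 + u

Apply the Euclidean algorithm:
  u**4 + u**3 + 25u**2 - 16u - 656 = (u + 18)(u**3 - 17u**2 + 94u - 168) + (237u**2 - 1540u + 2368)
  u**3 - 17u**2 + 94u - 168 = ((1/237)u - 2489/56169)(237u**2 - 1540u + 2368) + ((885610/56169)u - 3542440/56169)
  237u**2 - 1540u + 2368 = ((13312053/885610)u - 16626024/442805)((885610/56169)u - 3542440/56169) + (0)
Last nonzero remainder: (885610/56169)u - 3542440/56169. Dividing through by 885610/56169 gives the monic gcd u - 4.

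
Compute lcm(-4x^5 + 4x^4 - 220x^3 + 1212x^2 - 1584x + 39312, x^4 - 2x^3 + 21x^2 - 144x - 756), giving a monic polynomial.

x^6 + 2x^5 + 52x^4 - 138x^3 - 513x^2 - 8640x - 29484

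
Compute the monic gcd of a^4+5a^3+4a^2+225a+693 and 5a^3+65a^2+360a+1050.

a+7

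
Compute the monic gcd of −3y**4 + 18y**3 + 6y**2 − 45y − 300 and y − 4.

y − 4

Euclidean algorithm in ℚ[y]:
  −3y**4 + 18y**3 + 6y**2 − 45y − 300 = (−3y**3 + 6y**2 + 30y + 75)(y − 4) + (0)
The last nonzero remainder y − 4 is already monic.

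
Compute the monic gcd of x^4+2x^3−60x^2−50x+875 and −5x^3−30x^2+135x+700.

x^2+2x−35

Apply the Euclidean algorithm:
  x^4+2x^3−60x^2−50x+875 = (−(1/5)x+4/5)(−5x^3−30x^2+135x+700) + (−9x^2−18x+315)
  −5x^3−30x^2+135x+700 = ((5/9)x+20/9)(−9x^2−18x+315) + (0)
Last nonzero remainder: −9x^2−18x+315. Dividing through by −9 gives the monic gcd x^2+2x−35.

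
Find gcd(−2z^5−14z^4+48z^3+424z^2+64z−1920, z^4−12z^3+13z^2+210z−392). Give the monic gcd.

Euclidean algorithm in ℚ[z]:
  −2z^5−14z^4+48z^3+424z^2+64z−1920 = (−2z−38)(z^4−12z^3+13z^2+210z−392) + (−382z^3+1338z^2+7260z−16816)
  z^4−12z^3+13z^2+210z−392 = (−(1/382)z+1623/72962)(−382z^3+1338z^2+7260z−16816) + ((81796/36481)z^2+(163592/36481)z−654368/36481)
  −382z^3+1338z^2+7260z−16816 = (−(6967871/40898)z+38341531/40898)((81796/36481)z^2+(163592/36481)z−654368/36481) + (0)
Last nonzero remainder: (81796/36481)z^2+(163592/36481)z−654368/36481. Dividing through by 81796/36481 gives the monic gcd z^2+2z−8.

z^2+2z−8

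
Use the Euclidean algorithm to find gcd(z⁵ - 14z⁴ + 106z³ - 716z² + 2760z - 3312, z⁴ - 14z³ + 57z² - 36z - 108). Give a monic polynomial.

z² - 12z + 36

Euclidean algorithm in ℚ[z]:
  z⁵ - 14z⁴ + 106z³ - 716z² + 2760z - 3312 = (z)(z⁴ - 14z³ + 57z² - 36z - 108) + (49z³ - 680z² + 2868z - 3312)
  z⁴ - 14z³ + 57z² - 36z - 108 = ((1/49)z - 6/2401)(49z³ - 680z² + 2868z - 3312) + (-(7755/2401)z² + (93060/2401)z - 279180/2401)
  49z³ - 680z² + 2868z - 3312 = (-(117649/7755)z + 220892/7755)(-(7755/2401)z² + (93060/2401)z - 279180/2401) + (0)
Last nonzero remainder: -(7755/2401)z² + (93060/2401)z - 279180/2401. Dividing through by -7755/2401 gives the monic gcd z² - 12z + 36.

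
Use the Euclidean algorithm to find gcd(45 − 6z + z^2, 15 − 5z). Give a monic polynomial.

1

Euclidean algorithm in ℚ[z]:
  z^2 − 6z + 45 = (−(1/5)z + 3/5)(−5z + 15) + (36)
  −5z + 15 = (−(5/36)z + 5/12)(36) + (0)
The last nonzero remainder is the constant 36, so the polynomials are coprime and gcd = 1.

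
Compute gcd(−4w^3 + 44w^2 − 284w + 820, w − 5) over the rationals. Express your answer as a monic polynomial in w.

w − 5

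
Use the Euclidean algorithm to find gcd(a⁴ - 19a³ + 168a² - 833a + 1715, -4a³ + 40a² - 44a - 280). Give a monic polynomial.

Repeated division with remainder:
  a⁴ - 19a³ + 168a² - 833a + 1715 = (-(1/4)a + 9/4)(-4a³ + 40a² - 44a - 280) + (67a² - 804a + 2345)
  -4a³ + 40a² - 44a - 280 = (-(4/67)a - 8/67)(67a² - 804a + 2345) + (0)
Last nonzero remainder: 67a² - 804a + 2345. Dividing through by 67 gives the monic gcd a² - 12a + 35.

a² - 12a + 35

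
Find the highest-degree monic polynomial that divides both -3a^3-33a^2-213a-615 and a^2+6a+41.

a^2+6a+41

By polynomial division,
  -3a^3-33a^2-213a-615 = (-3a-15)(a^2+6a+41) + (0)
The last nonzero remainder a^2+6a+41 is already monic.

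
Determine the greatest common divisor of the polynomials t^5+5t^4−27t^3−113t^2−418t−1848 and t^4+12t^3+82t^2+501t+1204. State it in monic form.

By polynomial division,
  t^5+5t^4−27t^3−113t^2−418t−1848 = (t−7)(t^4+12t^3+82t^2+501t+1204) + (−25t^3−40t^2+1885t+6580)
  t^4+12t^3+82t^2+501t+1204 = (−(1/25)t−52/125)(−25t^3−40t^2+1885t+6580) + ((3519/25)t^2+(38709/25)t+98532/25)
  −25t^3−40t^2+1885t+6580 = (−(625/3519)t+5875/3519)((3519/25)t^2+(38709/25)t+98532/25) + (0)
Last nonzero remainder: (3519/25)t^2+(38709/25)t+98532/25. Dividing through by 3519/25 gives the monic gcd t^2+11t+28.

t^2+11t+28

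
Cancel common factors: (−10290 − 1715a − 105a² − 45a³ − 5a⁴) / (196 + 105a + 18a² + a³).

(−210 + 25a − 5a²)/(4 + a)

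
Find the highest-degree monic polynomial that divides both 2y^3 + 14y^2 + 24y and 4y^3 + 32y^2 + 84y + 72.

By polynomial division,
  2y^3 + 14y^2 + 24y = (1/2)(4y^3 + 32y^2 + 84y + 72) + (-2y^2 - 18y - 36)
  4y^3 + 32y^2 + 84y + 72 = (-2y + 2)(-2y^2 - 18y - 36) + (48y + 144)
  -2y^2 - 18y - 36 = (-(1/24)y - 1/4)(48y + 144) + (0)
Last nonzero remainder: 48y + 144. Dividing through by 48 gives the monic gcd y + 3.

y + 3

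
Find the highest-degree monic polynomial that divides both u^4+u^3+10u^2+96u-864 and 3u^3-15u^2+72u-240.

u-4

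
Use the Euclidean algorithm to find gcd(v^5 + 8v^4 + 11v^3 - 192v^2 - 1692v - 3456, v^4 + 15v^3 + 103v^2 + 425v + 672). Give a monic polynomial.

v^3 + 8v^2 + 47v + 96

Euclidean algorithm in ℚ[v]:
  v^5 + 8v^4 + 11v^3 - 192v^2 - 1692v - 3456 = (v - 7)(v^4 + 15v^3 + 103v^2 + 425v + 672) + (13v^3 + 104v^2 + 611v + 1248)
  v^4 + 15v^3 + 103v^2 + 425v + 672 = ((1/13)v + 7/13)(13v^3 + 104v^2 + 611v + 1248) + (0)
Last nonzero remainder: 13v^3 + 104v^2 + 611v + 1248. Dividing through by 13 gives the monic gcd v^3 + 8v^2 + 47v + 96.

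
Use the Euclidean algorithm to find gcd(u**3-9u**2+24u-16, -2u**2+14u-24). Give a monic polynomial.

u-4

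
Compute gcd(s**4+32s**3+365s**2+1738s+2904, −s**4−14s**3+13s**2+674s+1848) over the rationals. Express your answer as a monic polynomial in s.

s**3+21s**2+134s+264

Apply the Euclidean algorithm:
  s**4+32s**3+365s**2+1738s+2904 = (−1)(−s**4−14s**3+13s**2+674s+1848) + (18s**3+378s**2+2412s+4752)
  −s**4−14s**3+13s**2+674s+1848 = (−(1/18)s+7/18)(18s**3+378s**2+2412s+4752) + (0)
Last nonzero remainder: 18s**3+378s**2+2412s+4752. Dividing through by 18 gives the monic gcd s**3+21s**2+134s+264.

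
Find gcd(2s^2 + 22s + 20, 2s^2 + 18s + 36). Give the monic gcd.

1

By polynomial division,
  2s^2 + 22s + 20 = (2s^2 + 18s + 36) + (4s - 16)
  2s^2 + 18s + 36 = ((1/2)s + 13/2)(4s - 16) + (140)
  4s - 16 = ((1/35)s - 4/35)(140) + (0)
The last nonzero remainder is the constant 140, so the polynomials are coprime and gcd = 1.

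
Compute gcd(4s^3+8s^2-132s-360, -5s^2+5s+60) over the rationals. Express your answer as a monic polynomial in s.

By polynomial division,
  4s^3+8s^2-132s-360 = (-(4/5)s-12/5)(-5s^2+5s+60) + (-72s-216)
  -5s^2+5s+60 = ((5/72)s-5/18)(-72s-216) + (0)
Last nonzero remainder: -72s-216. Dividing through by -72 gives the monic gcd s+3.

s+3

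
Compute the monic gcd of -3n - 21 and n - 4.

1

Repeated division with remainder:
  -3n - 21 = (-3)(n - 4) + (-33)
  n - 4 = (-(1/33)n + 4/33)(-33) + (0)
The last nonzero remainder is the constant -33, so the polynomials are coprime and gcd = 1.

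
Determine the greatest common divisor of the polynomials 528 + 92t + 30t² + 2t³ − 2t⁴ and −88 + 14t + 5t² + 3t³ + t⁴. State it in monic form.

44 + 15t + 5t² + t³

Apply the Euclidean algorithm:
  −2t⁴ + 2t³ + 30t² + 92t + 528 = (−2)(t⁴ + 3t³ + 5t² + 14t − 88) + (8t³ + 40t² + 120t + 352)
  t⁴ + 3t³ + 5t² + 14t − 88 = ((1/8)t − 1/4)(8t³ + 40t² + 120t + 352) + (0)
Last nonzero remainder: 8t³ + 40t² + 120t + 352. Dividing through by 8 gives the monic gcd t³ + 5t² + 15t + 44.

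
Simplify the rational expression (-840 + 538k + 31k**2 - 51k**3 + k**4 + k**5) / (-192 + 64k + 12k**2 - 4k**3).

(-70 + 39k - k**3)/(-16 + 4k)

Euclidean algorithm in ℚ[k]:
  k**5 + k**4 - 51k**3 + 31k**2 + 538k - 840 = (-(1/4)k**2 - k + 23/4)(-4k**3 + 12k**2 + 64k - 192) + (-22k**2 - 22k + 264)
  -4k**3 + 12k**2 + 64k - 192 = ((2/11)k - 8/11)(-22k**2 - 22k + 264) + (0)
Last nonzero remainder: -22k**2 - 22k + 264. Dividing through by -22 gives the monic gcd k**2 + k - 12.
Cancel k**2 + k - 12 from numerator and denominator to get the reduced form.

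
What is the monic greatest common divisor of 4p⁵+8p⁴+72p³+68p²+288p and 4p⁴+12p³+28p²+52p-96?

By polynomial division,
  4p⁵+8p⁴+72p³+68p²+288p = (p-1)(4p⁴+12p³+28p²+52p-96) + (56p³+44p²+436p-96)
  4p⁴+12p³+28p²+52p-96 = ((1/14)p+31/196)(56p³+44p²+436p-96) + (-(495/49)p²-(495/49)p-3960/49)
  56p³+44p²+436p-96 = (-(2744/495)p+196/165)(-(495/49)p²-(495/49)p-3960/49) + (0)
Last nonzero remainder: -(495/49)p²-(495/49)p-3960/49. Dividing through by -495/49 gives the monic gcd p²+p+8.

p²+p+8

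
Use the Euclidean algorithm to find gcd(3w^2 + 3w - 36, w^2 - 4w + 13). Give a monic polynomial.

By polynomial division,
  3w^2 + 3w - 36 = (3)(w^2 - 4w + 13) + (15w - 75)
  w^2 - 4w + 13 = ((1/15)w + 1/15)(15w - 75) + (18)
  15w - 75 = ((5/6)w - 25/6)(18) + (0)
The last nonzero remainder is the constant 18, so the polynomials are coprime and gcd = 1.

1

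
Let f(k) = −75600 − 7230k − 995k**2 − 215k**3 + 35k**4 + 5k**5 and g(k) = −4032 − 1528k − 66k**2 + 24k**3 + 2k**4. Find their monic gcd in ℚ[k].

−504 − 65k + 8k**2 + k**3

Euclidean algorithm in ℚ[k]:
  5k**5 + 35k**4 − 215k**3 − 995k**2 − 7230k − 75600 = ((5/2)k − 25/2)(2k**4 + 24k**3 − 66k**2 − 1528k − 4032) + (250k**3 + 2000k**2 − 16250k − 126000)
  2k**4 + 24k**3 − 66k**2 − 1528k − 4032 = ((1/125)k + 4/125)(250k**3 + 2000k**2 − 16250k − 126000) + (0)
Last nonzero remainder: 250k**3 + 2000k**2 − 16250k − 126000. Dividing through by 250 gives the monic gcd k**3 + 8k**2 − 65k − 504.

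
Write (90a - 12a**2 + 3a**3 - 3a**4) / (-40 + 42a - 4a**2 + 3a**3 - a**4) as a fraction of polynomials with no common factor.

(-9a + 3a**2)/(4 - 5a + a**2)

Repeated division with remainder:
  -3a**4 + 3a**3 - 12a**2 + 90a = (3)(-a**4 + 3a**3 - 4a**2 + 42a - 40) + (-6a**3 - 36a + 120)
  -a**4 + 3a**3 - 4a**2 + 42a - 40 = ((1/6)a - 1/2)(-6a**3 - 36a + 120) + (2a**2 + 4a + 20)
  -6a**3 - 36a + 120 = (-3a + 6)(2a**2 + 4a + 20) + (0)
Last nonzero remainder: 2a**2 + 4a + 20. Dividing through by 2 gives the monic gcd a**2 + 2a + 10.
Cancel a**2 + 2a + 10 from numerator and denominator to get the reduced form.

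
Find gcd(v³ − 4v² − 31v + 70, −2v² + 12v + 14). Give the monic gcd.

Euclidean algorithm in ℚ[v]:
  v³ − 4v² − 31v + 70 = (−(1/2)v − 1)(−2v² + 12v + 14) + (−12v + 84)
  −2v² + 12v + 14 = ((1/6)v + 1/6)(−12v + 84) + (0)
Last nonzero remainder: −12v + 84. Dividing through by −12 gives the monic gcd v − 7.

v − 7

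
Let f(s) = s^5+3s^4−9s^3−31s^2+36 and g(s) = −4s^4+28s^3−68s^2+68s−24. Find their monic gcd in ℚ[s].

s^2−4s+3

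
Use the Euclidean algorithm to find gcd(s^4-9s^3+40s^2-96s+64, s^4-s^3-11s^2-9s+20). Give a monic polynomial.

s^2-5s+4

By polynomial division,
  s^4-9s^3+40s^2-96s+64 = (s^4-s^3-11s^2-9s+20) + (-8s^3+51s^2-87s+44)
  s^4-s^3-11s^2-9s+20 = (-(1/8)s-43/64)(-8s^3+51s^2-87s+44) + ((793/64)s^2-(3965/64)s+793/16)
  -8s^3+51s^2-87s+44 = (-(512/793)s+704/793)((793/64)s^2-(3965/64)s+793/16) + (0)
Last nonzero remainder: (793/64)s^2-(3965/64)s+793/16. Dividing through by 793/64 gives the monic gcd s^2-5s+4.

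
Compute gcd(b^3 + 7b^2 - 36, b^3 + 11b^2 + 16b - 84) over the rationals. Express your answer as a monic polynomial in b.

b^2 + 4b - 12

Apply the Euclidean algorithm:
  b^3 + 7b^2 - 36 = (b^3 + 11b^2 + 16b - 84) + (-4b^2 - 16b + 48)
  b^3 + 11b^2 + 16b - 84 = (-(1/4)b - 7/4)(-4b^2 - 16b + 48) + (0)
Last nonzero remainder: -4b^2 - 16b + 48. Dividing through by -4 gives the monic gcd b^2 + 4b - 12.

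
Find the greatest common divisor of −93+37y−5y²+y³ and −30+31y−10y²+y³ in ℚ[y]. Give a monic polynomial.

−3+y

By polynomial division,
  y³−5y²+37y−93 = (y³−10y²+31y−30) + (5y²+6y−63)
  y³−10y²+31y−30 = ((1/5)y−56/25)(5y²+6y−63) + ((1426/25)y−4278/25)
  5y²+6y−63 = ((125/1426)y+525/1426)((1426/25)y−4278/25) + (0)
Last nonzero remainder: (1426/25)y−4278/25. Dividing through by 1426/25 gives the monic gcd y−3.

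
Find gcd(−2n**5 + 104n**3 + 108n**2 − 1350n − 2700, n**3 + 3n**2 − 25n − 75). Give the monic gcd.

Repeated division with remainder:
  −2n**5 + 104n**3 + 108n**2 − 1350n − 2700 = (−2n**2 + 6n + 36)(n**3 + 3n**2 − 25n − 75) + (0)
The last nonzero remainder n**3 + 3n**2 − 25n − 75 is already monic.

n**3 + 3n**2 − 25n − 75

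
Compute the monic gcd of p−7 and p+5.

1

Euclidean algorithm in ℚ[p]:
  p−7 = (p+5) + (−12)
  p+5 = (−(1/12)p−5/12)(−12) + (0)
The last nonzero remainder is the constant −12, so the polynomials are coprime and gcd = 1.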